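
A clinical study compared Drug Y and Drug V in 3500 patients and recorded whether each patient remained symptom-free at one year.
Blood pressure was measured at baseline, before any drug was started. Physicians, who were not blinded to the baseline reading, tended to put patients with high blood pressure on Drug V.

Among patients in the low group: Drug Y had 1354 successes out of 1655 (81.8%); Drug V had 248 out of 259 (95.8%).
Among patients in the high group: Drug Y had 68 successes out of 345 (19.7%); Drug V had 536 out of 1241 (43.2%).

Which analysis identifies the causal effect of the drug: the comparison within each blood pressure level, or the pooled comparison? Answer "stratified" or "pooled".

stratified

The blood pressure-specific comparison favours Drug V throughout, but the pooled figures favour Drug Y. The question is whether to condition on blood pressure.
The imbalance in blood pressure arose from how patients were allocated, not from anything the drug did; and blood pressure independently affects the outcome. The pooled gap is confounded — condition on blood pressure.
Within each level — low: 81.8% vs 95.8%; high: 19.7% vs 43.2% — Drug V is higher every time.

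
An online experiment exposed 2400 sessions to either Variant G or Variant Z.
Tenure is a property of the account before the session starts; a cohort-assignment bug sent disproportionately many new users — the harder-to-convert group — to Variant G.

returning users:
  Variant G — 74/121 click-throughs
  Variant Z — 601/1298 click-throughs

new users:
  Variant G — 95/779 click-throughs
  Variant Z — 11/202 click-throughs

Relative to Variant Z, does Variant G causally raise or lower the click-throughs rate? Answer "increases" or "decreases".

increases

User tenure is set before the variant has any effect — it is not caused by the variant — and it independently drives the outcome. That makes it a confounder, so the causal comparison is within user tenure levels.
Within each level — returning users: 61.2% vs 46.3%; new users: 12.2% vs 5.4% — Variant G is higher every time.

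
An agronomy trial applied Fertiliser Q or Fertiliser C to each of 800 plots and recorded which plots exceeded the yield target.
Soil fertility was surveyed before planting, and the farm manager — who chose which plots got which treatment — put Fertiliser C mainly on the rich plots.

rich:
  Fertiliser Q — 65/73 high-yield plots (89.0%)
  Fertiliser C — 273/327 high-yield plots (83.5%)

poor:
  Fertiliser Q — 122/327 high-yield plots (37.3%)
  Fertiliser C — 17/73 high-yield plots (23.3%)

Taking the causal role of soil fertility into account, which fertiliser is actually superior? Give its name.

Fertiliser Q

Fertiliser Q is higher inside every soil fertility stratum but Fertiliser C is higher in aggregate. Whether to stratify depends on how soil fertility relates to the fertiliser.
Here soil fertility is a common cause — it drives both which fertiliser a case falls under and the outcome. The crude comparison mixes populations; the stratum-specific rates are the causally relevant ones.
Within each level — rich: 89.0% vs 83.5%; poor: 37.3% vs 23.3% — Fertiliser Q is higher every time.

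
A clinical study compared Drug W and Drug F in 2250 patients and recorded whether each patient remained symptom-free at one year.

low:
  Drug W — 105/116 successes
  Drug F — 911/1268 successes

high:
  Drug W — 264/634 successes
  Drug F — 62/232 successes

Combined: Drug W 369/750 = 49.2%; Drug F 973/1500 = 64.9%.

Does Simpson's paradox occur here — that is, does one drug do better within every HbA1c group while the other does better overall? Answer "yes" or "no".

yes

Within each HbA1c level (low 90.5% vs 71.8%; high 41.6% vs 26.7%), Drug W has the higher rate every time. Pooled: 49.2% vs 64.9% — Drug F has the higher rate overall. The two comparisons disagree.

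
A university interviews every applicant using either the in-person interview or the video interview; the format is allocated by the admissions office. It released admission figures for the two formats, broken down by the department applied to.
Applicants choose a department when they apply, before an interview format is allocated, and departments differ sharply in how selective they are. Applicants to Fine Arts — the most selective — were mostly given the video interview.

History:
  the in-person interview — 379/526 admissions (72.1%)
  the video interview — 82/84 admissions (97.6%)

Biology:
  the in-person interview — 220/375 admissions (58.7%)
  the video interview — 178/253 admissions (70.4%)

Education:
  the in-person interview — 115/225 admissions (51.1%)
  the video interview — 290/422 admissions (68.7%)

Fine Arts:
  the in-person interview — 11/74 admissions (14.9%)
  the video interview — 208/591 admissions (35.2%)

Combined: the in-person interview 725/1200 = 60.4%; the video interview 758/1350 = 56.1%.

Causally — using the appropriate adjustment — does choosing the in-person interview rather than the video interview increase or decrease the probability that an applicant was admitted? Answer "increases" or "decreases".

Department satisfies the back-door criterion: it is not a descendant of the interview format, and it blocks the spurious path from interview format to outcome. Adjusting for it (i.e., using the within-department rates) gives the causal effect.
Within each level — History: 72.1% vs 97.6%; Biology: 58.7% vs 70.4%; Education: 51.1% vs 68.7%; Fine Arts: 14.9% vs 35.2% — the video interview is higher every time.

decreases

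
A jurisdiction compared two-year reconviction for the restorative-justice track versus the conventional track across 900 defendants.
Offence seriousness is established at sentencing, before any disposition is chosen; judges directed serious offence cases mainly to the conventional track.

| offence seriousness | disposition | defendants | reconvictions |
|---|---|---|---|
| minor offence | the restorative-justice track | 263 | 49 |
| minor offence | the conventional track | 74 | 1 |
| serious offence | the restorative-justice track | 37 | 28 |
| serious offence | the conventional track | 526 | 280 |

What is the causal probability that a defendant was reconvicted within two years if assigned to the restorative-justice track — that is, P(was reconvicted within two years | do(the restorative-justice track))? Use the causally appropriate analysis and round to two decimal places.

Offence seriousness satisfies the back-door criterion: it is not a descendant of the disposition, and it blocks the spurious path from disposition to outcome. Adjusting for it (i.e., using the within-offence seriousness rates) gives the causal effect.
Standardising the restorative-justice track to the population offence seriousness mix: 0.374·49/263 + 0.626·28/37 = 0.543.

0.54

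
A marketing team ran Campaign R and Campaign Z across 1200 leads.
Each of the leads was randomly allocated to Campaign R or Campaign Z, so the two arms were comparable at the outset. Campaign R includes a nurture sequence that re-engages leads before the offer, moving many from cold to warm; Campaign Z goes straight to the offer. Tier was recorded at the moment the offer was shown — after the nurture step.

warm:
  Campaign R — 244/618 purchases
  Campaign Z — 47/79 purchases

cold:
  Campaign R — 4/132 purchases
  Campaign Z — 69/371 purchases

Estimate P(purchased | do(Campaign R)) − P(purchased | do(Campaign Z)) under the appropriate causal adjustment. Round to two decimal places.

+0.07

The stratified and pooled comparisons disagree (Campaign Z wins within each engagement tier; Campaign R wins overall), so the answer turns on the causal role of engagement tier.
Engagement tier is downstream of the campaign. One should not condition on a consequence of treatment, so the overall rates are the right comparison.
The causal difference is the pooled difference: 0.331 − 0.258 = +0.073.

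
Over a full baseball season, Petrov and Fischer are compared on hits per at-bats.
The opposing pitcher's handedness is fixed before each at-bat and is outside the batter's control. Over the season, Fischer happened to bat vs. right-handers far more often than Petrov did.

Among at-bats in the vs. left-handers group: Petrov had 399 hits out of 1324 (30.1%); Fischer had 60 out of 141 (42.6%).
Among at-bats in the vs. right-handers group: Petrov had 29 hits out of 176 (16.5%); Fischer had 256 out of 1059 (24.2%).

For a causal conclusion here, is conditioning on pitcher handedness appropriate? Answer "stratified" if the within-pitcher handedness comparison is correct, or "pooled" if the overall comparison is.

stratified

Nothing the player does changes pitcher handedness; the imbalance is an allocation artefact. With pitcher handedness also predicting the outcome, the pooled figure is confounded, and the within-stratum comparison is the causal one.
Within each level — vs. left-handers: 30.1% vs 42.6%; vs. right-handers: 16.5% vs 24.2% — Fischer is higher every time.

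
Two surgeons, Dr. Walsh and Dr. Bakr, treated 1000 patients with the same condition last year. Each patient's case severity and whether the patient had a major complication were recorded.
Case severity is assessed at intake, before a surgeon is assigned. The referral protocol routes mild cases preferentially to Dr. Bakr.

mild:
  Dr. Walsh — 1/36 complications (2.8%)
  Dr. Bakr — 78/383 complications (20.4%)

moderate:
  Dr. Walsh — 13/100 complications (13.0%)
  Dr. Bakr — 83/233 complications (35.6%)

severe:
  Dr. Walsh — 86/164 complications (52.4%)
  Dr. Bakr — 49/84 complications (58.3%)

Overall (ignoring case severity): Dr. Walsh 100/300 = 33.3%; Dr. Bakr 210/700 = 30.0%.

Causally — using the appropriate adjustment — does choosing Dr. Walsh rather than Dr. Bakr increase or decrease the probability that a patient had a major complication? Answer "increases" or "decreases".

decreases

The imbalance in case severity arose from how patients were allocated, not from anything the surgeon did; and case severity independently affects the outcome. The pooled gap is confounded — condition on case severity.
Within each level — mild: 2.8% vs 20.4%; moderate: 13.0% vs 35.6%; severe: 52.4% vs 58.3% — Dr. Walsh is lower every time.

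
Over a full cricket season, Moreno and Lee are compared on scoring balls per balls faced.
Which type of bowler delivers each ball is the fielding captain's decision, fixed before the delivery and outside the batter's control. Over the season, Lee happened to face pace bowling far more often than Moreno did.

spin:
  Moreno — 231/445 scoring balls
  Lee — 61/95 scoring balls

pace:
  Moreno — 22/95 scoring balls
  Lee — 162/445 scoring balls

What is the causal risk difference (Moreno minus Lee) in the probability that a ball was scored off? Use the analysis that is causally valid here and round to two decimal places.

Bowling type satisfies the back-door criterion: it is not a descendant of the player, and it blocks the spurious path from player to outcome. Adjusting for it (i.e., using the within-bowling type rates) gives the causal effect.
Adjusting over the population distribution of bowling type: 0.500·(0.519−0.642) + 0.500·(0.232−0.364) = -0.128.

-0.13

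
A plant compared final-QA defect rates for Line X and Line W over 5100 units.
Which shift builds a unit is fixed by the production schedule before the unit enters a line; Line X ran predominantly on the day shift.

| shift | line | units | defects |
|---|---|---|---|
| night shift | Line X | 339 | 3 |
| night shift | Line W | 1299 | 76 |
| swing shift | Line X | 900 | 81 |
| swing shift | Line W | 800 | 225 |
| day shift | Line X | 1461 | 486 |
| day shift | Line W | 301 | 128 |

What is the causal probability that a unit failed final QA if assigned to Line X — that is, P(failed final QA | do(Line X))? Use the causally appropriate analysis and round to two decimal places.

Line X is lower inside every shift stratum but Line W is lower in aggregate. Whether to stratify depends on how shift relates to the line.
Shift is set before the line has any effect — it is not caused by the line — and it independently drives the outcome. That makes it a confounder, so the causal comparison is within shift levels.
Standardising Line X to the population shift mix: 0.321·3/339 + 0.333·81/900 + 0.345·486/1461 = 0.148.

0.15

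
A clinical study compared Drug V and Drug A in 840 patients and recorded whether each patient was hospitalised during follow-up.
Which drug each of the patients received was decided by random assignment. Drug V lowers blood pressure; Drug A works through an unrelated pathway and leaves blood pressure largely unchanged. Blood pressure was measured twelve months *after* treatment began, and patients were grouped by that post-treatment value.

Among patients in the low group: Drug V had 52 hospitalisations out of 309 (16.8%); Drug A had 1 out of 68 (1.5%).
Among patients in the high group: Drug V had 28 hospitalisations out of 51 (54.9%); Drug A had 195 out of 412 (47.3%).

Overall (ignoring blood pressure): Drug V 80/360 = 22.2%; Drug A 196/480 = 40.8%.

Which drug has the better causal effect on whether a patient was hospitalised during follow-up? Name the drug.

Drug V

The blood pressure-specific comparison favours Drug A throughout, but the pooled figures favour Drug V. The question is whether to condition on blood pressure.
Stratifying would compare drugs among patients the drugs themselves sorted into blood pressure groups — a form of selection on an intermediate. The unconditioned pooled rates give the total causal effect.
Pooled: Drug V 22.2% vs Drug A 40.8%; Drug V is lower overall.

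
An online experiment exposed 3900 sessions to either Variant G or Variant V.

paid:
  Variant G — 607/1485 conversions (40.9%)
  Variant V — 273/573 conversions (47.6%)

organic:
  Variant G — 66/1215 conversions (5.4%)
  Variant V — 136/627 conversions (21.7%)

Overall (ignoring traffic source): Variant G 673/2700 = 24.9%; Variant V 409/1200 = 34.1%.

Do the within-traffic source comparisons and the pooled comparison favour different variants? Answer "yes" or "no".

Within each traffic source level (paid 40.9% vs 47.6%; organic 5.4% vs 21.7%), Variant V has the higher rate every time. Pooled: 24.9% vs 34.1% — Variant V has the higher rate overall. They agree.

no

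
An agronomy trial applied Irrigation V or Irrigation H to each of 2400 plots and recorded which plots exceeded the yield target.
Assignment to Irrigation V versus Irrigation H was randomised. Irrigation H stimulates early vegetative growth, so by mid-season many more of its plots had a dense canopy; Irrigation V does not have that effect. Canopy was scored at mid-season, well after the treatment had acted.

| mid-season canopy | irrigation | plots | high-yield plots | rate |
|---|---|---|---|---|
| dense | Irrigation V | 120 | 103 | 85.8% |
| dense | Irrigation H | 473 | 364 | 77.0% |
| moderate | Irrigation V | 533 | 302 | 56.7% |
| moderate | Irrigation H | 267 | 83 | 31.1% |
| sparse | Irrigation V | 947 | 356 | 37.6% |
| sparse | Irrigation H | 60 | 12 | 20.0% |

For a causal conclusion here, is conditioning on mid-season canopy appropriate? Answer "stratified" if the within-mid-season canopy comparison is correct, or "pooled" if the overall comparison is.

The mid-season canopy-specific comparison favours Irrigation V throughout, but the pooled figures favour Irrigation H. The question is whether to condition on mid-season canopy.
Mid-season canopy here is a post-treatment variable shaped by the irrigation; conditioning on it would introduce bias rather than remove it. The overall comparison is the causal one.
Pooled: Irrigation V 47.6% vs Irrigation H 57.4%; Irrigation H is higher overall.

pooled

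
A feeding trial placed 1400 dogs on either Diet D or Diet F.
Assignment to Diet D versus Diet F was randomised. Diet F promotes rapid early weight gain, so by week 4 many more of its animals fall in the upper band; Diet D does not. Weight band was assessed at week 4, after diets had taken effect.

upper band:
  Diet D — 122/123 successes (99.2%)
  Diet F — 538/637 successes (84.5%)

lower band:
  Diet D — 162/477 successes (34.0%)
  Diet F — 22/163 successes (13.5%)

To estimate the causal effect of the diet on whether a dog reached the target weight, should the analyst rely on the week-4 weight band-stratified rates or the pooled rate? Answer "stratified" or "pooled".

Within every week-4 weight band level Diet D has the higher rate, yet pooled Diet F does — Simpson's reversal.
The distribution of week-4 weight band is itself part of what the diet does — it is an intermediate outcome. Holding it fixed would remove that part of the effect; the total effect is the pooled difference.
Pooled: Diet D 47.3% vs Diet F 70.0%; Diet F is higher overall.

pooled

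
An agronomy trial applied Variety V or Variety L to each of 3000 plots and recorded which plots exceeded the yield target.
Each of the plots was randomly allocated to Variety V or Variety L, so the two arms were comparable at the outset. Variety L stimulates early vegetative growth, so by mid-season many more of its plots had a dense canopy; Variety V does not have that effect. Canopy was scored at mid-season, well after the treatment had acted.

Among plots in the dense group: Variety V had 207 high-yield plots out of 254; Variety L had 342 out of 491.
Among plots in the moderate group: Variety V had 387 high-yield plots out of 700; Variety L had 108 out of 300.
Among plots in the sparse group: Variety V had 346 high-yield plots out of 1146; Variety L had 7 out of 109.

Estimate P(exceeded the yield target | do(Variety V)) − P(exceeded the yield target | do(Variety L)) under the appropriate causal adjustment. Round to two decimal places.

Because the variety influences mid-season canopy, mid-season canopy is a post-treatment mediator, not a confounder. Stratifying on it would bias the estimate; the causal effect is the crude pooled difference.
The causal difference is the pooled difference: 0.448 − 0.508 = -0.060.

-0.06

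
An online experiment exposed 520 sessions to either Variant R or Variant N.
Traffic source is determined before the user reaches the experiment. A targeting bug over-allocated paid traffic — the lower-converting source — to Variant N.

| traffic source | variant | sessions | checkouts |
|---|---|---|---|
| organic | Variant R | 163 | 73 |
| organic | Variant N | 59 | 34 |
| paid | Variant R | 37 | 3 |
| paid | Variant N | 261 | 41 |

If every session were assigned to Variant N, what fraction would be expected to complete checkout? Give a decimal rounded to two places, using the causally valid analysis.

0.34

Since traffic source is a pre-existing factor (not a product of the variant) and it affects the outcome on its own, it is a confounder. The stratified rates, not the pooled rate, identify the causal effect.
Standardising Variant N to the population traffic source mix: 0.427·34/59 + 0.573·41/261 = 0.336.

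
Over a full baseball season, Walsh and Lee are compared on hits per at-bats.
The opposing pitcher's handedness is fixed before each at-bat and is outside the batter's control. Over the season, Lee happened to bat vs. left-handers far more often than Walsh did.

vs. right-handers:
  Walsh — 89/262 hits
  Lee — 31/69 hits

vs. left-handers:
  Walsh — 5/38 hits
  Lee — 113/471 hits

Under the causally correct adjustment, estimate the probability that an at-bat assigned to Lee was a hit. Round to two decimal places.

0.32

Since pitcher handedness is a pre-existing factor (not a product of the player) and it affects the outcome on its own, it is a confounder. The stratified rates, not the pooled rate, identify the causal effect.
Standardising Lee to the population pitcher handedness mix: 0.394·31/69 + 0.606·113/471 = 0.322.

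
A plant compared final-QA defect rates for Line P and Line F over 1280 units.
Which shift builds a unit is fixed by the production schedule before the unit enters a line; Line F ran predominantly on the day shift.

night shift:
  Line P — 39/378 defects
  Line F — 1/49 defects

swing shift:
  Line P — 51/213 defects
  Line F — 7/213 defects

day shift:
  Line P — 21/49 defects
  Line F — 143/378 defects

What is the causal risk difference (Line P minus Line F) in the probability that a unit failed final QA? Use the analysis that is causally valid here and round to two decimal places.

+0.11

Shift satisfies the back-door criterion: it is not a descendant of the line, and it blocks the spurious path from line to outcome. Adjusting for it (i.e., using the within-shift rates) gives the causal effect.
Adjusting over the population distribution of shift: 0.334·(0.103−0.020) + 0.333·(0.239−0.033) + 0.334·(0.429−0.378) = +0.113.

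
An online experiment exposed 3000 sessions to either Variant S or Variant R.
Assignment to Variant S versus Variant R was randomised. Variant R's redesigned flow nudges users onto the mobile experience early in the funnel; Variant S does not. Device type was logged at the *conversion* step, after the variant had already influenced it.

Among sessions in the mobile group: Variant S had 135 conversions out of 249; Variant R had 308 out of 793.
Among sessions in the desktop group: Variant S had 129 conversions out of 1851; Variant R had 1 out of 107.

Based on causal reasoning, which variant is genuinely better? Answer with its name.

Within every device type level Variant S has the higher rate, yet pooled Variant R does — Simpson's reversal.
Stratifying would compare variants among sessions the variants themselves sorted into device type groups — a form of selection on an intermediate. The unconditioned pooled rates give the total causal effect.
Pooled: Variant S 12.6% vs Variant R 34.3%; Variant R is higher overall.

Variant R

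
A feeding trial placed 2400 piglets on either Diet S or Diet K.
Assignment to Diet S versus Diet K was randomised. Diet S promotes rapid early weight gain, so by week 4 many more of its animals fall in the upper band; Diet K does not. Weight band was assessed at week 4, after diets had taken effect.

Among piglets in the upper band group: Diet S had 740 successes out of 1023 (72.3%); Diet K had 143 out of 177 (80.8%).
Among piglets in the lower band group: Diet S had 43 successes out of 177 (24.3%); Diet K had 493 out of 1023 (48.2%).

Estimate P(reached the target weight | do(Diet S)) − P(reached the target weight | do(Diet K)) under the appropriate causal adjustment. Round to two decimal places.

Stratifying would compare diets among piglets the diets themselves sorted into week-4 weight band groups — a form of selection on an intermediate. The unconditioned pooled rates give the total causal effect.
The causal difference is the pooled difference: 0.652 − 0.530 = +0.122.

+0.12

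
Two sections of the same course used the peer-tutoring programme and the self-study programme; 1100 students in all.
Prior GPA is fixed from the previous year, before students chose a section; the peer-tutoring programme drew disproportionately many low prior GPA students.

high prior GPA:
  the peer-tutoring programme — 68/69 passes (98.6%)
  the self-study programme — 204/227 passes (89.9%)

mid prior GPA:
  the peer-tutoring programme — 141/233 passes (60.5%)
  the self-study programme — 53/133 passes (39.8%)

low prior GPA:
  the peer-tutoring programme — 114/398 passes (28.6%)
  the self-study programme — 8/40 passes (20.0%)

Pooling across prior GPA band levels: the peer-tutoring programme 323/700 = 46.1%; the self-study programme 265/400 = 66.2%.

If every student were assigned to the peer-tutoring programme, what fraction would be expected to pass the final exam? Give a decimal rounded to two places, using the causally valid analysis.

the peer-tutoring programme is higher inside every prior GPA band stratum but the self-study programme is higher in aggregate. Whether to stratify depends on how prior GPA band relates to the teaching method.
Since prior GPA band is a pre-existing factor (not a product of the teaching method) and it affects the outcome on its own, it is a confounder. The stratified rates, not the pooled rate, identify the causal effect.
Standardising the peer-tutoring programme to the population prior GPA band mix: 0.269·68/69 + 0.333·141/233 + 0.398·114/398 = 0.581.

0.58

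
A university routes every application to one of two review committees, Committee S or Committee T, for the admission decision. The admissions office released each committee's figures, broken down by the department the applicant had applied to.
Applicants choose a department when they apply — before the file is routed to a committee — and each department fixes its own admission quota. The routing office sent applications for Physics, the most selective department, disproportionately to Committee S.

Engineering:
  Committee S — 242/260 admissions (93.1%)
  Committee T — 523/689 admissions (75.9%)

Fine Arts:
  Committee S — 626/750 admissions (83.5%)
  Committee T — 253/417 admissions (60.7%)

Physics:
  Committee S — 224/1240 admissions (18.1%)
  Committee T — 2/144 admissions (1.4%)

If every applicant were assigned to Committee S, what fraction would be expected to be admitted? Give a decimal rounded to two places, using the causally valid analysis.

Nothing the review committee does changes department; the imbalance is an allocation artefact. With department also predicting the outcome, the pooled figure is confounded, and the within-stratum comparison is the causal one.
Standardising Committee S to the population department mix: 0.271·242/260 + 0.333·626/750 + 0.395·224/1240 = 0.602.

0.60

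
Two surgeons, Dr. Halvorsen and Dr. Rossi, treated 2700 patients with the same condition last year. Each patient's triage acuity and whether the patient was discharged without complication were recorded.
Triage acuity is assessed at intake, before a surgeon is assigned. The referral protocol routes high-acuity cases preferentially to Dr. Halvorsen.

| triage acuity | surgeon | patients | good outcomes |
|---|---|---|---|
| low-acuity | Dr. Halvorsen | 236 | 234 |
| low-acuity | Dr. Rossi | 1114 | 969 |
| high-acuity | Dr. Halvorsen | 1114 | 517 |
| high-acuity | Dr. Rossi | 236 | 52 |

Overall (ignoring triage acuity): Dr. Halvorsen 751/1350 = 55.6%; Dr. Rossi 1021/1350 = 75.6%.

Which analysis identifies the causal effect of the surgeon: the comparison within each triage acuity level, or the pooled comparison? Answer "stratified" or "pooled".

stratified

Within every triage acuity level Dr. Halvorsen has the higher rate, yet pooled Dr. Rossi does — Simpson's reversal.
The imbalance in triage acuity arose from how patients were allocated, not from anything the surgeon did; and triage acuity independently affects the outcome. The pooled gap is confounded — condition on triage acuity.
Within each level — low-acuity: 99.2% vs 87.0%; high-acuity: 46.4% vs 22.0% — Dr. Halvorsen is higher every time.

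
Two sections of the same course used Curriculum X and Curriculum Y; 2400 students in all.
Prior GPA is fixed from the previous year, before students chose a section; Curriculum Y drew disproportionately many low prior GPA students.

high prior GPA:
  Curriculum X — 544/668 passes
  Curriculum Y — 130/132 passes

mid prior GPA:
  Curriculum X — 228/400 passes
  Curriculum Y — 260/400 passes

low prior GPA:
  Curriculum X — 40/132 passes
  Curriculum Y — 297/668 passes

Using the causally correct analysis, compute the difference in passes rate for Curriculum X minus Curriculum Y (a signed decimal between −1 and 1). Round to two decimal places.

-0.13

The prior GPA band-specific comparison favours Curriculum Y throughout, but the pooled figures favour Curriculum X. The question is whether to condition on prior GPA band.
The imbalance in prior GPA band arose from how students were allocated, not from anything the teaching method did; and prior GPA band independently affects the outcome. The pooled gap is confounded — condition on prior GPA band.
Adjusting over the population distribution of prior GPA band: 0.333·(0.814−0.985) + 0.333·(0.570−0.650) + 0.333·(0.303−0.445) = -0.131.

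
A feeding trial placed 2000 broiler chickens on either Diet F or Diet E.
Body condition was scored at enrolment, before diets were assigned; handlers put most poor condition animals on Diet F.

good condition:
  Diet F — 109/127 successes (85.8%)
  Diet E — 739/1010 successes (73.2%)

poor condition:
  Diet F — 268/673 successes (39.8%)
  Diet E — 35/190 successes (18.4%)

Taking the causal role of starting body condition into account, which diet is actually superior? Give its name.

The stratified and pooled comparisons disagree (Diet F wins within each starting body condition; Diet E wins overall), so the answer turns on the causal role of starting body condition.
Starting body condition is set before the diet has any effect — it is not caused by the diet — and it independently drives the outcome. That makes it a confounder, so the causal comparison is within starting body condition levels.
Within each level — good condition: 85.8% vs 73.2%; poor condition: 39.8% vs 18.4% — Diet F is higher every time.

Diet F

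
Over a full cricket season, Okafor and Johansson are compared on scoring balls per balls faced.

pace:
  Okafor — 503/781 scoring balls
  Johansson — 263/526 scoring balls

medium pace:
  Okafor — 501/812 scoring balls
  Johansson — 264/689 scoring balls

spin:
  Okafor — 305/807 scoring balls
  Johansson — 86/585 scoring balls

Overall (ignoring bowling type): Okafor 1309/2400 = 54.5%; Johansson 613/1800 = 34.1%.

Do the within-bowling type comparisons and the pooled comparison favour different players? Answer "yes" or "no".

no

Within each bowling type level (pace 64.4% vs 50.0%; medium pace 61.7% vs 38.3%; spin 37.8% vs 14.7%), Okafor has the higher rate every time. Pooled: 54.5% vs 34.1% — Okafor has the higher rate overall. They agree.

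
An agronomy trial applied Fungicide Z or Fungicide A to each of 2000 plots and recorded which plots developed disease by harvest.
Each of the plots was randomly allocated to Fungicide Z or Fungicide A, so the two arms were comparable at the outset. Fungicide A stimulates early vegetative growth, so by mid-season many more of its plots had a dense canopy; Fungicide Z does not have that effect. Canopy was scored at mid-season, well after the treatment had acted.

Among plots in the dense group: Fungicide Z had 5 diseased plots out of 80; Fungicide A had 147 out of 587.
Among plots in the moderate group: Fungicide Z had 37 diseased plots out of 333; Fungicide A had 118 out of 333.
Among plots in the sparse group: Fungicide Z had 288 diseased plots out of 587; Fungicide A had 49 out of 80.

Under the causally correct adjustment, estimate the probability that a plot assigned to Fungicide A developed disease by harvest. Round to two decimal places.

0.31

Stratifying would compare fungicides among plots the fungicides themselves sorted into mid-season canopy groups — a form of selection on an intermediate. The unconditioned pooled rates give the total causal effect.
So P(outcome | do(Fungicide A)) is just the pooled rate for Fungicide A: 314/1000 = 0.314.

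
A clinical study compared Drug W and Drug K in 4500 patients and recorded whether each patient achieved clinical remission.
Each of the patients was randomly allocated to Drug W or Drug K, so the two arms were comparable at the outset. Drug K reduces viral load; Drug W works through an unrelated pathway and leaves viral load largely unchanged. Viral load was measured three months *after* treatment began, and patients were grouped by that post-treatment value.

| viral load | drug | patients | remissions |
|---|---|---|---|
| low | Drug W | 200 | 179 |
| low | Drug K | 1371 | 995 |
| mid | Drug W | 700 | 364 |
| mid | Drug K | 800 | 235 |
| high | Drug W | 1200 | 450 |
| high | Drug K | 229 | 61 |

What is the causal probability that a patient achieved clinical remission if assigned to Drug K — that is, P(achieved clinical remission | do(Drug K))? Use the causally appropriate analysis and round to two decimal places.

Viral load lies on the pathway drug → viral load → outcome, so adjusting for it blocks the indirect effect. For the total causal effect of drug, use the unadjusted pooled rates.
So P(outcome | do(Drug K)) is just the pooled rate for Drug K: 1291/2400 = 0.538.

0.54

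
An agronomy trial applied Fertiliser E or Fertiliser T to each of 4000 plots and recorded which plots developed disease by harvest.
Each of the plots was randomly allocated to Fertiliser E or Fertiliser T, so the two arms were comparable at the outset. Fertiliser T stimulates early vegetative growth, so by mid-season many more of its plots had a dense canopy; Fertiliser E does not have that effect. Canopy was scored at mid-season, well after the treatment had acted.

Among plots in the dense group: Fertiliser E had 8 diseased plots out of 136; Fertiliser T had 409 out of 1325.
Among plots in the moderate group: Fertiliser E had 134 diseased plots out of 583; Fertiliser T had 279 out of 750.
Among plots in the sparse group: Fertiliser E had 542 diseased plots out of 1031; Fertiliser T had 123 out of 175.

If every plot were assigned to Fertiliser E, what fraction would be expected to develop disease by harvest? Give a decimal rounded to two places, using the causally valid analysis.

Stratifying would compare fertilisers among plots the fertilisers themselves sorted into mid-season canopy groups — a form of selection on an intermediate. The unconditioned pooled rates give the total causal effect.
So P(outcome | do(Fertiliser E)) is just the pooled rate for Fertiliser E: 684/1750 = 0.391.

0.39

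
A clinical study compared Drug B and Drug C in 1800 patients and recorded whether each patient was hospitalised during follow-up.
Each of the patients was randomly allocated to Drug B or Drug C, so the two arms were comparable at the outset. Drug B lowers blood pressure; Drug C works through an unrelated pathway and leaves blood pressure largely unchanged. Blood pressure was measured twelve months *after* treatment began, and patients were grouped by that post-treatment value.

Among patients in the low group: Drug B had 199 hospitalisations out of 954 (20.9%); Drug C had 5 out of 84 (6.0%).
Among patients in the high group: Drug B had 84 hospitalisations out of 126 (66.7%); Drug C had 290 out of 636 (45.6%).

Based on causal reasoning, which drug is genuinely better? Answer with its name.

Drug B

The stratified and pooled comparisons disagree (Drug C wins within each blood pressure; Drug B wins overall), so the answer turns on the causal role of blood pressure.
Because the drug influences blood pressure, blood pressure is a post-treatment mediator, not a confounder. Stratifying on it would bias the estimate; the causal effect is the crude pooled difference.
Pooled: Drug B 26.2% vs Drug C 41.0%; Drug B is lower overall.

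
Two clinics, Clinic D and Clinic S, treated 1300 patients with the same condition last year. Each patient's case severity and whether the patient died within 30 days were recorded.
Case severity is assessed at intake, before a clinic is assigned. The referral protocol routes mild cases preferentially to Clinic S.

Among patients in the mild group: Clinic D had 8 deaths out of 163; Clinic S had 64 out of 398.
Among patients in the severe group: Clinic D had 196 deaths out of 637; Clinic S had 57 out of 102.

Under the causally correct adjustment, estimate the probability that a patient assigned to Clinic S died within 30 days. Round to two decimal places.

0.39

Clinic D is lower inside every case severity stratum but Clinic S is lower in aggregate. Whether to stratify depends on how case severity relates to the clinic.
Nothing the clinic does changes case severity; the imbalance is an allocation artefact. With case severity also predicting the outcome, the pooled figure is confounded, and the within-stratum comparison is the causal one.
Standardising Clinic S to the population case severity mix: 0.432·64/398 + 0.568·57/102 = 0.387.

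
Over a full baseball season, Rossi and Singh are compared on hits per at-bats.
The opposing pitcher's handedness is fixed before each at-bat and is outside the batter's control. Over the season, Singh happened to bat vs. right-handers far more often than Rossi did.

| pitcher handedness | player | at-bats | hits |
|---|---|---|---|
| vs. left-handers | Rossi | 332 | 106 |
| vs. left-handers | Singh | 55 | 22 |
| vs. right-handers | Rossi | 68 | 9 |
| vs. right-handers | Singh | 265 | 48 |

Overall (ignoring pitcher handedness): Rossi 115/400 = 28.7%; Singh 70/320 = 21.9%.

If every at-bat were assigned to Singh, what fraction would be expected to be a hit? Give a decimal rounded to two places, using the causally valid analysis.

0.30

The stratified and pooled comparisons disagree (Singh wins within each pitcher handedness; Rossi wins overall), so the answer turns on the causal role of pitcher handedness.
Pitcher handedness differs across players for reasons unrelated to any effect of the player itself, and it separately predicts the outcome — a classic confounder. We must compare within pitcher handedness levels.
Standardising Singh to the population pitcher handedness mix: 0.537·22/55 + 0.463·48/265 = 0.299.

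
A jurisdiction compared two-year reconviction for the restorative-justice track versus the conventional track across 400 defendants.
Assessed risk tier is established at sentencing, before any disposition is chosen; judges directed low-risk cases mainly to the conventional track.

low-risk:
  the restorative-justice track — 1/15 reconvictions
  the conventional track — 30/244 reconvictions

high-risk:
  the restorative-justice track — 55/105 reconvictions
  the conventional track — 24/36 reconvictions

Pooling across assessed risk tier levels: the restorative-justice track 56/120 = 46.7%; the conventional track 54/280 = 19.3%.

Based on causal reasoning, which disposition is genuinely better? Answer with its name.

Assessed risk tier satisfies the back-door criterion: it is not a descendant of the disposition, and it blocks the spurious path from disposition to outcome. Adjusting for it (i.e., using the within-assessed risk tier rates) gives the causal effect.
Within each level — low-risk: 6.7% vs 12.3%; high-risk: 52.4% vs 66.7% — the restorative-justice track is lower every time.

the restorative-justice track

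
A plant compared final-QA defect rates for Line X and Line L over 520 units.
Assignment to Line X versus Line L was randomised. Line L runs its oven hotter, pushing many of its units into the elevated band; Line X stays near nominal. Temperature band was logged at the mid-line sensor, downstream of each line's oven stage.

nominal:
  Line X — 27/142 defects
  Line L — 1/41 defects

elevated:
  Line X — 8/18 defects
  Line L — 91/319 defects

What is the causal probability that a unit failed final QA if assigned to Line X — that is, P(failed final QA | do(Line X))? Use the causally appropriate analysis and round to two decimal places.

0.22

The in-process temperature band-specific comparison favours Line L throughout, but the pooled figures favour Line X. The question is whether to condition on in-process temperature band.
In-process temperature band lies on the pathway line → in-process temperature band → outcome, so adjusting for it blocks the indirect effect. For the total causal effect of line, use the unadjusted pooled rates.
So P(outcome | do(Line X)) is just the pooled rate for Line X: 35/160 = 0.219.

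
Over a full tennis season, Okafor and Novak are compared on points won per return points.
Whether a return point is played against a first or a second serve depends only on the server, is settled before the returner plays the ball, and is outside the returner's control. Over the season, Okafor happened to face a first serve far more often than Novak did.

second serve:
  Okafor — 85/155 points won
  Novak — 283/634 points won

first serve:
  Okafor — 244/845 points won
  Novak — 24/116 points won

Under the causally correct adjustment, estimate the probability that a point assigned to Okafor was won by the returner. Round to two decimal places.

The serve type-specific comparison favours Okafor throughout, but the pooled figures favour Novak. The question is whether to condition on serve type.
Here serve type is a common cause — it drives both which player a case falls under and the outcome. The crude comparison mixes populations; the stratum-specific rates are the causally relevant ones.
Standardising Okafor to the population serve type mix: 0.451·85/155 + 0.549·244/845 = 0.406.

0.41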